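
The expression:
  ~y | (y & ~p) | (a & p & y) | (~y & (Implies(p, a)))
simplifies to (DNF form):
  a | ~p | ~y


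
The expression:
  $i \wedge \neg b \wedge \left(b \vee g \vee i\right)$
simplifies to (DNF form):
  $i \wedge \neg b$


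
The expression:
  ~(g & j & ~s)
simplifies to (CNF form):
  s | ~g | ~j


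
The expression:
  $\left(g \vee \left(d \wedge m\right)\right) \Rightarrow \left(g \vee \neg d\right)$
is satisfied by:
  {g: True, m: False, d: False}
  {m: False, d: False, g: False}
  {d: True, g: True, m: False}
  {d: True, m: False, g: False}
  {g: True, m: True, d: False}
  {m: True, g: False, d: False}
  {d: True, m: True, g: True}


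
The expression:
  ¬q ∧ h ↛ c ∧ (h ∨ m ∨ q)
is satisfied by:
  {h: True, q: False, c: False}


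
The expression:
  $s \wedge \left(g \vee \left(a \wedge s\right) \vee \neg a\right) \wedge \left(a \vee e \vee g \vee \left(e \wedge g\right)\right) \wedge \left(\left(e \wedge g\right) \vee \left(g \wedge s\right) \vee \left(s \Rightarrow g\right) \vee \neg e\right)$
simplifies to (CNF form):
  $s \wedge \left(a \vee g\right) \wedge \left(g \vee \neg e\right)$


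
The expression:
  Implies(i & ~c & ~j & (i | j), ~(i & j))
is always true.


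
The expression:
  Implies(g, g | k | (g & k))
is always true.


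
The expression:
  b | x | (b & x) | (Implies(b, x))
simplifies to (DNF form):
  True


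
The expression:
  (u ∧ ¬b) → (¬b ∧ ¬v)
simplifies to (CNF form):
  b ∨ ¬u ∨ ¬v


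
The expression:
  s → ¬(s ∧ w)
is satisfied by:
  {s: False, w: False}
  {w: True, s: False}
  {s: True, w: False}


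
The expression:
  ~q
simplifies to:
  ~q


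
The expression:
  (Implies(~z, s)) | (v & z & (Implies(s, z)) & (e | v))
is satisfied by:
  {z: True, s: True}
  {z: True, s: False}
  {s: True, z: False}


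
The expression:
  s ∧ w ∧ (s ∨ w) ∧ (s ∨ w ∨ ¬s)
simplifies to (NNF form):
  s ∧ w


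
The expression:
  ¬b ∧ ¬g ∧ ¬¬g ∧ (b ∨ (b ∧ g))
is never true.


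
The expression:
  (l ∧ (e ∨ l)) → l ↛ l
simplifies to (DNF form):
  ¬l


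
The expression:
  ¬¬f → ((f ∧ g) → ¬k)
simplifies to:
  ¬f ∨ ¬g ∨ ¬k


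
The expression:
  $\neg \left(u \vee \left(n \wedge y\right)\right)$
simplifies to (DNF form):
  $\left(\neg n \wedge \neg u\right) \vee \left(\neg u \wedge \neg y\right)$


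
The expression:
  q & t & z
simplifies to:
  q & t & z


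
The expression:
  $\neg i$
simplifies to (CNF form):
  $\neg i$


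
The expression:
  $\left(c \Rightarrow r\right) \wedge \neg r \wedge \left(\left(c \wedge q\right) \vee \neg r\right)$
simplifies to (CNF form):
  $\neg c \wedge \neg r$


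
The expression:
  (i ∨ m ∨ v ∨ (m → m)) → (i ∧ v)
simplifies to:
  i ∧ v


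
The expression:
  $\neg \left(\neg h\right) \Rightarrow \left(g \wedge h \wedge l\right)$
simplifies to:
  $\left(g \wedge l\right) \vee \neg h$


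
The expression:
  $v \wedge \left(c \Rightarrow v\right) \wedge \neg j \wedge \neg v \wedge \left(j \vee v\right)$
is never true.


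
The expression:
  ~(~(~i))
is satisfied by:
  {i: False}


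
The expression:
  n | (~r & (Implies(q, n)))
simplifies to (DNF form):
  n | (~q & ~r)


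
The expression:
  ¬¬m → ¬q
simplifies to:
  ¬m ∨ ¬q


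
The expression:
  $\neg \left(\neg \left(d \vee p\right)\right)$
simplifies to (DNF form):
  $d \vee p$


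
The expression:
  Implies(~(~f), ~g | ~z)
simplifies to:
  ~f | ~g | ~z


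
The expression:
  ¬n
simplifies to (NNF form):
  ¬n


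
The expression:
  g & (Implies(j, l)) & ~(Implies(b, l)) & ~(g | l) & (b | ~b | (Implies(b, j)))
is never true.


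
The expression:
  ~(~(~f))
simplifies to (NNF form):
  ~f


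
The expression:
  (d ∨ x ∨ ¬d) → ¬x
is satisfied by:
  {x: False}


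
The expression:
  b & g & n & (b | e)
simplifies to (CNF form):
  b & g & n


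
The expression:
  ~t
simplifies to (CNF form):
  ~t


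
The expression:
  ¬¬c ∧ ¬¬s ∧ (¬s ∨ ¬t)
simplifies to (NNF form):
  c ∧ s ∧ ¬t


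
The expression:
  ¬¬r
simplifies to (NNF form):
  r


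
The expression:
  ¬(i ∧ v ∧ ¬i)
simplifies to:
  True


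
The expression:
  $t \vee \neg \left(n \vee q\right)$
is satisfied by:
  {t: True, q: False, n: False}
  {n: True, t: True, q: False}
  {t: True, q: True, n: False}
  {n: True, t: True, q: True}
  {n: False, q: False, t: False}


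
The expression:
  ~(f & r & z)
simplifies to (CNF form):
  ~f | ~r | ~z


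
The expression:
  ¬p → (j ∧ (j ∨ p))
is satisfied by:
  {p: True, j: True}
  {p: True, j: False}
  {j: True, p: False}


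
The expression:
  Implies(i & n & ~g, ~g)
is always true.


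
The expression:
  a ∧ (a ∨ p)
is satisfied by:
  {a: True}


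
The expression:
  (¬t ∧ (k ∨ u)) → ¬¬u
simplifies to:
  t ∨ u ∨ ¬k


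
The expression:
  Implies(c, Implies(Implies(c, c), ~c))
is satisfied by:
  {c: False}


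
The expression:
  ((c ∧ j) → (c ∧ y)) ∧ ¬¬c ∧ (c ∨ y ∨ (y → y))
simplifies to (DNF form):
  (c ∧ y) ∨ (c ∧ ¬j)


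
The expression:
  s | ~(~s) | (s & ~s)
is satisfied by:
  {s: True}


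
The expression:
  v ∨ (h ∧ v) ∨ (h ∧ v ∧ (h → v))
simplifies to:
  v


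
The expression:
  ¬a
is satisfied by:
  {a: False}


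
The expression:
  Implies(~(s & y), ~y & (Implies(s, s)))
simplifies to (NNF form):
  s | ~y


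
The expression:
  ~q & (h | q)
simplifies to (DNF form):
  h & ~q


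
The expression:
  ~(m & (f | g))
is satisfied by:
  {g: False, m: False, f: False}
  {f: True, g: False, m: False}
  {g: True, f: False, m: False}
  {f: True, g: True, m: False}
  {m: True, f: False, g: False}


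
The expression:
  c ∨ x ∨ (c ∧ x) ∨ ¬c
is always true.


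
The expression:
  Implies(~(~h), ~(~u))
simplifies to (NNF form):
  u | ~h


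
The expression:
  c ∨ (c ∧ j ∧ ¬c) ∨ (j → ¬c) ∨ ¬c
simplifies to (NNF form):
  True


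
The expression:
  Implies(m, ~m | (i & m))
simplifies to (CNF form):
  i | ~m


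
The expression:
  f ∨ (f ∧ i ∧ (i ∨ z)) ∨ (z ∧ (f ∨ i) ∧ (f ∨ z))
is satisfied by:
  {i: True, f: True, z: True}
  {i: True, f: True, z: False}
  {f: True, z: True, i: False}
  {f: True, z: False, i: False}
  {i: True, z: True, f: False}


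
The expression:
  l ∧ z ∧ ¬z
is never true.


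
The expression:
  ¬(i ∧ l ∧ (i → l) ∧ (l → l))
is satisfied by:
  {l: False, i: False}
  {i: True, l: False}
  {l: True, i: False}


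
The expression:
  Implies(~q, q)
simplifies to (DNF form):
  q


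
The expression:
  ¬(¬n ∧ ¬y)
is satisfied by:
  {n: True, y: True}
  {n: True, y: False}
  {y: True, n: False}


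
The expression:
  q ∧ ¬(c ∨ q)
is never true.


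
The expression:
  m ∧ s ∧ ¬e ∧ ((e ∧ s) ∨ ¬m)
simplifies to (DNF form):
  False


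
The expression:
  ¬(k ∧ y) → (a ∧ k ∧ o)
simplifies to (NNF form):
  k ∧ (a ∨ y) ∧ (o ∨ y)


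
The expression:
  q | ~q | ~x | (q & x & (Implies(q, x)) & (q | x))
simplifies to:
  True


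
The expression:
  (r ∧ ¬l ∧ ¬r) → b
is always true.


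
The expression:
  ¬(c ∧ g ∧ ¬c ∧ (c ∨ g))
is always true.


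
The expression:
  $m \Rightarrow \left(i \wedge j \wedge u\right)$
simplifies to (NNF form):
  $\left(i \wedge j \wedge u\right) \vee \neg m$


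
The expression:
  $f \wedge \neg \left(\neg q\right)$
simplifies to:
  $f \wedge q$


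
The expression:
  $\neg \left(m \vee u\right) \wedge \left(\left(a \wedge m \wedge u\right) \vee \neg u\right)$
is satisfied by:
  {u: False, m: False}


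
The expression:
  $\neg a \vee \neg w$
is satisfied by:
  {w: False, a: False}
  {a: True, w: False}
  {w: True, a: False}


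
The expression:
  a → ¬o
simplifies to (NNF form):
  ¬a ∨ ¬o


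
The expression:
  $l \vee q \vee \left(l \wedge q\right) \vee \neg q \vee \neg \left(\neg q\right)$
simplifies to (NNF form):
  $\text{True}$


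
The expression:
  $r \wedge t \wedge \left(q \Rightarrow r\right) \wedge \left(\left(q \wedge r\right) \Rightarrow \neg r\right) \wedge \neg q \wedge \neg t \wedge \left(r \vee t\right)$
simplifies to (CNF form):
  $\text{False}$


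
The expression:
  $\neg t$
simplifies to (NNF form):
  $\neg t$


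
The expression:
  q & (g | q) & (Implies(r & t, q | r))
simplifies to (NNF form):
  q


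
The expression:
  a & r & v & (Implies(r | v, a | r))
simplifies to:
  a & r & v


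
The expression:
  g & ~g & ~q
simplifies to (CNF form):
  False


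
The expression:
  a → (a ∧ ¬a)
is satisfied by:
  {a: False}


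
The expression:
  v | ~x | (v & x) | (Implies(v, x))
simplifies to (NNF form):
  True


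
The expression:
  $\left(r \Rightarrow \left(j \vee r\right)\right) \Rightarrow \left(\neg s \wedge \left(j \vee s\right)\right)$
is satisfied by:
  {j: True, s: False}


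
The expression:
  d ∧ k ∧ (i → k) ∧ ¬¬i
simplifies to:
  d ∧ i ∧ k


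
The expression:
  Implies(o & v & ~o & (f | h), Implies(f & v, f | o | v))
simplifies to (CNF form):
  True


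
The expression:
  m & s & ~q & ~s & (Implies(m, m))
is never true.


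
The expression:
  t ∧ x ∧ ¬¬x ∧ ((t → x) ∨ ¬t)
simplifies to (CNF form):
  t ∧ x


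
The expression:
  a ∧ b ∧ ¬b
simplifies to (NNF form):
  False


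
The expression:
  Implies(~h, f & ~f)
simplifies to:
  h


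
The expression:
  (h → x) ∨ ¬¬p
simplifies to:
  p ∨ x ∨ ¬h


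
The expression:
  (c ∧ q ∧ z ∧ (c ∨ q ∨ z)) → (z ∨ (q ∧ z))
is always true.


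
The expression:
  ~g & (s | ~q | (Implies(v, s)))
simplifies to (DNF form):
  (s & ~g) | (~g & ~q) | (~g & ~v)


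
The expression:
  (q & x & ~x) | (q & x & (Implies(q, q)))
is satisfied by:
  {x: True, q: True}


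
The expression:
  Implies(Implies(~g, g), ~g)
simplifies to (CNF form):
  ~g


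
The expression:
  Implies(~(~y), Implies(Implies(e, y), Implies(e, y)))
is always true.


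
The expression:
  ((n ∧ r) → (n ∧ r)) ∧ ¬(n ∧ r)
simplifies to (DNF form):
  ¬n ∨ ¬r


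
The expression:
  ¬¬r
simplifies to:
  r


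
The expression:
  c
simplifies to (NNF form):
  c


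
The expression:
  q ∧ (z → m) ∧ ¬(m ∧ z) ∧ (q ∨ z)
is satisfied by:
  {q: True, z: False}


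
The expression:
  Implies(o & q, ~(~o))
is always true.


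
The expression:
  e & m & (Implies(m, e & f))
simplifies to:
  e & f & m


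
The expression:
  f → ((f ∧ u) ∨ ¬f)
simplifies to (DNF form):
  u ∨ ¬f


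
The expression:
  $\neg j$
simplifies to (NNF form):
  $\neg j$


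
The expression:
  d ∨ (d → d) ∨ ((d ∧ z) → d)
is always true.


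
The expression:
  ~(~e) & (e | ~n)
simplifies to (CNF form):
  e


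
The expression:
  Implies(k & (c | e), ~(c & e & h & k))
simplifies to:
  ~c | ~e | ~h | ~k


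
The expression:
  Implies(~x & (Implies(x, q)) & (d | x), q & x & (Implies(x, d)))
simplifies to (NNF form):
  x | ~d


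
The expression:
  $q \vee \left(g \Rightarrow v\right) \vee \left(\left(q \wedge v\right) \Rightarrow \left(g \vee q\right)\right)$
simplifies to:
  $\text{True}$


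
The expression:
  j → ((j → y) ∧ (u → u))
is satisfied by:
  {y: True, j: False}
  {j: False, y: False}
  {j: True, y: True}


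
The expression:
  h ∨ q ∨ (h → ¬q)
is always true.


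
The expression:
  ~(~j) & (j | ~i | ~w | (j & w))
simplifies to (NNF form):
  j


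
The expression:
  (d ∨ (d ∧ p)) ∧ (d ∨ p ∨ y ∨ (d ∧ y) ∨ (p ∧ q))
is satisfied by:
  {d: True}


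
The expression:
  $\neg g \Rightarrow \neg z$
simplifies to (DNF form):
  $g \vee \neg z$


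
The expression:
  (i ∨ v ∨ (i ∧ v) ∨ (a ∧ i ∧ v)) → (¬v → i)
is always true.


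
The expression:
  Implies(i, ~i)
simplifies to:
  ~i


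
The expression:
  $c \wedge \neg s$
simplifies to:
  $c \wedge \neg s$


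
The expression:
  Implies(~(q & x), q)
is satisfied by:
  {q: True}


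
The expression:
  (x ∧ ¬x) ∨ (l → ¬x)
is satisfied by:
  {l: False, x: False}
  {x: True, l: False}
  {l: True, x: False}


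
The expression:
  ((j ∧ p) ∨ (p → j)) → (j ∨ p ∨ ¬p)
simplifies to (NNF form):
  True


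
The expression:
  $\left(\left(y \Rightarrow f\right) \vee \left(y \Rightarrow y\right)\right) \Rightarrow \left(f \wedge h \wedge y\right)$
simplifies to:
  $f \wedge h \wedge y$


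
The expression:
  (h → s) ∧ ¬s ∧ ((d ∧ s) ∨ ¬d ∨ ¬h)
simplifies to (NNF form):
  ¬h ∧ ¬s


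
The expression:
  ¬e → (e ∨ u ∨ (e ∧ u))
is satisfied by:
  {e: True, u: True}
  {e: True, u: False}
  {u: True, e: False}


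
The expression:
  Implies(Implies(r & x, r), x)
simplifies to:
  x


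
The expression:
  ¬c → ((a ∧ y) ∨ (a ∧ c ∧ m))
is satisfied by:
  {a: True, c: True, y: True}
  {a: True, c: True, y: False}
  {c: True, y: True, a: False}
  {c: True, y: False, a: False}
  {a: True, y: True, c: False}


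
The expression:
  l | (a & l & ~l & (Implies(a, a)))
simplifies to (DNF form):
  l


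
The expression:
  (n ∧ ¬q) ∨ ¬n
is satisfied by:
  {q: False, n: False}
  {n: True, q: False}
  {q: True, n: False}


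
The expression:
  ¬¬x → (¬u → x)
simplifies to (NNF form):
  True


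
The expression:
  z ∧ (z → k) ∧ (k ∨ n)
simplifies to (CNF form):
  k ∧ z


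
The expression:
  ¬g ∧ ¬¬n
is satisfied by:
  {n: True, g: False}


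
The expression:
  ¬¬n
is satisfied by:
  {n: True}


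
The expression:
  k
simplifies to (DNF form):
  k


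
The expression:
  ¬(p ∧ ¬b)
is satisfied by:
  {b: True, p: False}
  {p: False, b: False}
  {p: True, b: True}


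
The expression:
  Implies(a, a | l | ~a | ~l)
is always true.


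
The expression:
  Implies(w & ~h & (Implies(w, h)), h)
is always true.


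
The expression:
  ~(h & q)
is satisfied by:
  {h: False, q: False}
  {q: True, h: False}
  {h: True, q: False}


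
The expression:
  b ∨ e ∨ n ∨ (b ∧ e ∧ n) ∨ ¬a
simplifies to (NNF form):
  b ∨ e ∨ n ∨ ¬a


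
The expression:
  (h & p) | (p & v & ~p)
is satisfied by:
  {h: True, p: True}


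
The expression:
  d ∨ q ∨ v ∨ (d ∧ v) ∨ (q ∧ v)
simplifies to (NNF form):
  d ∨ q ∨ v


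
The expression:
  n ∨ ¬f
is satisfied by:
  {n: True, f: False}
  {f: False, n: False}
  {f: True, n: True}


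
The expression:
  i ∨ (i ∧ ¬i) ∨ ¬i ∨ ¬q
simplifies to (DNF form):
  True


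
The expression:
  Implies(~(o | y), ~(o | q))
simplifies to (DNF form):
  o | y | ~q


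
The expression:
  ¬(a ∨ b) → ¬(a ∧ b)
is always true.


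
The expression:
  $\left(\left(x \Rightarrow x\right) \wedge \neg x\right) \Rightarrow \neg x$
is always true.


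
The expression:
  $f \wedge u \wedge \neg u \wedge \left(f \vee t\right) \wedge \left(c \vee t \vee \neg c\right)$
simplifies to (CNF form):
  $\text{False}$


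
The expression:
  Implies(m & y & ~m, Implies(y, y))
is always true.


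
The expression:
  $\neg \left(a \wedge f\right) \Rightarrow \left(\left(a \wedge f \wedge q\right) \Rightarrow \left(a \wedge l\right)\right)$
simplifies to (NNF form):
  $\text{True}$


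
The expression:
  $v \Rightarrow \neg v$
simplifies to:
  $\neg v$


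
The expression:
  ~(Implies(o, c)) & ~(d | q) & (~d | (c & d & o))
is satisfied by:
  {o: True, q: False, d: False, c: False}


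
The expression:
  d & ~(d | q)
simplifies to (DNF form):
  False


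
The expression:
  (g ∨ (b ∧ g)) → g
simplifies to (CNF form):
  True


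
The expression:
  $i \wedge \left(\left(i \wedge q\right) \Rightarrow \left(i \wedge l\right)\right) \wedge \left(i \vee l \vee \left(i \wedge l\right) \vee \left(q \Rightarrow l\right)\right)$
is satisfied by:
  {i: True, l: True, q: False}
  {i: True, l: False, q: False}
  {i: True, q: True, l: True}


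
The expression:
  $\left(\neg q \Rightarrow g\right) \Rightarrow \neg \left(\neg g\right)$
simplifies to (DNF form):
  $g \vee \neg q$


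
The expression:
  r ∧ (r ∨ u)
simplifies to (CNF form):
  r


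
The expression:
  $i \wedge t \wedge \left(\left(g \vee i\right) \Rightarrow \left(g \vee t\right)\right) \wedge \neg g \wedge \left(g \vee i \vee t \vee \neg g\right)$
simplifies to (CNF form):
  $i \wedge t \wedge \neg g$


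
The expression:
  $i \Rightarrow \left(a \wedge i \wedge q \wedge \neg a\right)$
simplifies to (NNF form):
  $\neg i$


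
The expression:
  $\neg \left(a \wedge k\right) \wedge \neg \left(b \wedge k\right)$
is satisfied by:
  {a: False, k: False, b: False}
  {b: True, a: False, k: False}
  {a: True, b: False, k: False}
  {b: True, a: True, k: False}
  {k: True, b: False, a: False}


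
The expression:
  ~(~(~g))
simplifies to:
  ~g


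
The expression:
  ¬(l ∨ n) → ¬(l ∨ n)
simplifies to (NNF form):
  True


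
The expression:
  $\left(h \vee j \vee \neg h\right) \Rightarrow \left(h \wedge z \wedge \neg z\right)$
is never true.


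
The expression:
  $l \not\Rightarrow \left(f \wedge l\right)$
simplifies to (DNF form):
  $l \wedge \neg f$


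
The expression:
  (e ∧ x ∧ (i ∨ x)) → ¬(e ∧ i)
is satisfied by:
  {e: False, x: False, i: False}
  {i: True, e: False, x: False}
  {x: True, e: False, i: False}
  {i: True, x: True, e: False}
  {e: True, i: False, x: False}
  {i: True, e: True, x: False}
  {x: True, e: True, i: False}


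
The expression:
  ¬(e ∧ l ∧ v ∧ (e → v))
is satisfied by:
  {l: False, v: False, e: False}
  {e: True, l: False, v: False}
  {v: True, l: False, e: False}
  {e: True, v: True, l: False}
  {l: True, e: False, v: False}
  {e: True, l: True, v: False}
  {v: True, l: True, e: False}


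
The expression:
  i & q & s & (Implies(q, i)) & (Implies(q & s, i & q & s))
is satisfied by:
  {i: True, s: True, q: True}


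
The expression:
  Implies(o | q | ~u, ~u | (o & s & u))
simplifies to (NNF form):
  ~u | (o & s) | (~o & ~q)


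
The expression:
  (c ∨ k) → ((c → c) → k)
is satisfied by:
  {k: True, c: False}
  {c: False, k: False}
  {c: True, k: True}


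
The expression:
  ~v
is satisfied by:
  {v: False}


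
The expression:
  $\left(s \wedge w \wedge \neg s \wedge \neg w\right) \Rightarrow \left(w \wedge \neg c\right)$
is always true.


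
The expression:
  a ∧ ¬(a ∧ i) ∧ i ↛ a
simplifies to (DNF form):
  False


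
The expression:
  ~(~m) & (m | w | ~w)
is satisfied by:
  {m: True}


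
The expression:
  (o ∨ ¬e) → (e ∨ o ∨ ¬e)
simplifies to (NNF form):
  True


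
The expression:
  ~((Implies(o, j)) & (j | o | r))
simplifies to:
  ~j & (o | ~r)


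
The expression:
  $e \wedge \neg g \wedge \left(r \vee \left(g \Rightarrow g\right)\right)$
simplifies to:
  $e \wedge \neg g$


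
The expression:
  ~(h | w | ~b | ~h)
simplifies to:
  False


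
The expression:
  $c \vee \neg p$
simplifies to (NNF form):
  $c \vee \neg p$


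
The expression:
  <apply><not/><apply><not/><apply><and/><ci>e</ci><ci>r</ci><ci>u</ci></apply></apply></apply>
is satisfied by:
  {r: True, e: True, u: True}


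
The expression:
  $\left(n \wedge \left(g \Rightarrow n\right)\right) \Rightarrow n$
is always true.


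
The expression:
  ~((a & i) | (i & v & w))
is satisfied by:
  {v: False, w: False, i: False, a: False}
  {w: True, a: False, v: False, i: False}
  {v: True, a: False, w: False, i: False}
  {w: True, v: True, a: False, i: False}
  {a: True, v: False, w: False, i: False}
  {a: True, w: True, v: False, i: False}
  {a: True, v: True, w: False, i: False}
  {a: True, w: True, v: True, i: False}
  {i: True, a: False, v: False, w: False}
  {i: True, w: True, a: False, v: False}
  {i: True, v: True, a: False, w: False}


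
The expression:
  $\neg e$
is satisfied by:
  {e: False}


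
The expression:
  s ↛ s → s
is always true.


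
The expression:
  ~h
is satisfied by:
  {h: False}


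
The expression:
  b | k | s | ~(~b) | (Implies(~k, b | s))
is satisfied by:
  {b: True, k: True, s: True}
  {b: True, k: True, s: False}
  {b: True, s: True, k: False}
  {b: True, s: False, k: False}
  {k: True, s: True, b: False}
  {k: True, s: False, b: False}
  {s: True, k: False, b: False}


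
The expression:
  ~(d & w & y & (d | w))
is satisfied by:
  {w: False, d: False, y: False}
  {y: True, w: False, d: False}
  {d: True, w: False, y: False}
  {y: True, d: True, w: False}
  {w: True, y: False, d: False}
  {y: True, w: True, d: False}
  {d: True, w: True, y: False}


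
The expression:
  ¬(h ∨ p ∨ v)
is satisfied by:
  {v: False, p: False, h: False}


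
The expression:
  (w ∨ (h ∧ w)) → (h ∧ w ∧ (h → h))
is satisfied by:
  {h: True, w: False}
  {w: False, h: False}
  {w: True, h: True}


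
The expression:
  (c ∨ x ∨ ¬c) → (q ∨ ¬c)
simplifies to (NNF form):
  q ∨ ¬c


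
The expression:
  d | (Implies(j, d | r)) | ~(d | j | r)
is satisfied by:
  {r: True, d: True, j: False}
  {r: True, d: False, j: False}
  {d: True, r: False, j: False}
  {r: False, d: False, j: False}
  {r: True, j: True, d: True}
  {r: True, j: True, d: False}
  {j: True, d: True, r: False}


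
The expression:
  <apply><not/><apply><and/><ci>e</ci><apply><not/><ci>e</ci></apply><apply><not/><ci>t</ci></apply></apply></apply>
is always true.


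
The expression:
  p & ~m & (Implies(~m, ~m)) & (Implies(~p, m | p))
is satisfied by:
  {p: True, m: False}


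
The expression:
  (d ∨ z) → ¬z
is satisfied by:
  {z: False}


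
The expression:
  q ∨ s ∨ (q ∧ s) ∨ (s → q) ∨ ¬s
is always true.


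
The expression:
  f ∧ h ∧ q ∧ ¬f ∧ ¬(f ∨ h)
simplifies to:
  False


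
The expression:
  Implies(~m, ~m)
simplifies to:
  True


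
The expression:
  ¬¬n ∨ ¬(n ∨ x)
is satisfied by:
  {n: True, x: False}
  {x: False, n: False}
  {x: True, n: True}


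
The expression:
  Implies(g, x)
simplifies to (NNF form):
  x | ~g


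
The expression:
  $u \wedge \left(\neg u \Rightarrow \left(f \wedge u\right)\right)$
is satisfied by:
  {u: True}


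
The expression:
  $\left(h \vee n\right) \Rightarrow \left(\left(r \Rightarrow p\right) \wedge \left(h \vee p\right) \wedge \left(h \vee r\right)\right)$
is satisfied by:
  {p: True, h: False, n: False, r: False}
  {p: False, h: False, n: False, r: False}
  {r: True, p: True, h: False, n: False}
  {r: True, p: False, h: False, n: False}
  {r: True, n: True, p: True, h: False}
  {h: True, p: True, r: False, n: False}
  {h: True, p: False, r: False, n: False}
  {r: True, h: True, p: True, n: False}
  {n: True, h: True, p: True, r: False}
  {n: True, h: True, p: False, r: False}
  {n: True, h: True, r: True, p: True}


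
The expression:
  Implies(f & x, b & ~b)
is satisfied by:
  {x: False, f: False}
  {f: True, x: False}
  {x: True, f: False}


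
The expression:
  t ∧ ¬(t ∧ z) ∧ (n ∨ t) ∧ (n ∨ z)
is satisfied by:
  {t: True, n: True, z: False}


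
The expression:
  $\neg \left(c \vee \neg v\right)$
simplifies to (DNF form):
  $v \wedge \neg c$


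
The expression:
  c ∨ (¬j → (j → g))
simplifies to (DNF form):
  True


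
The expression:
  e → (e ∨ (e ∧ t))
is always true.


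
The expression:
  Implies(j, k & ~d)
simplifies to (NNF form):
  ~j | (k & ~d)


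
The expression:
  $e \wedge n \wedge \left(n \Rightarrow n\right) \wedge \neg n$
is never true.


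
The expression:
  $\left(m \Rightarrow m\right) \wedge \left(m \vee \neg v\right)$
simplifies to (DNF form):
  $m \vee \neg v$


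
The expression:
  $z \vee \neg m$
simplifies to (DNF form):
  $z \vee \neg m$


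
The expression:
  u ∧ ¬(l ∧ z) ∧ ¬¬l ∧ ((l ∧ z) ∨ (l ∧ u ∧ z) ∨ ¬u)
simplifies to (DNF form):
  False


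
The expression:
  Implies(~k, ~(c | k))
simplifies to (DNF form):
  k | ~c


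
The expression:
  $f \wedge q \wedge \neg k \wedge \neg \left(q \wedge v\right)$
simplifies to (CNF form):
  $f \wedge q \wedge \neg k \wedge \neg v$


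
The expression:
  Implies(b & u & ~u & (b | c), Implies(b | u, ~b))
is always true.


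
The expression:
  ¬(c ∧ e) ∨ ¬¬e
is always true.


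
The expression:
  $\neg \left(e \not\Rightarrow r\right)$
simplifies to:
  $r \vee \neg e$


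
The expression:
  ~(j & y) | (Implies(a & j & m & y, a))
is always true.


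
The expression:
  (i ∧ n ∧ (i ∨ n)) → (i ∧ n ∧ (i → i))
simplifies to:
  True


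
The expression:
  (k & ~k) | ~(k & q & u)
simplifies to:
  ~k | ~q | ~u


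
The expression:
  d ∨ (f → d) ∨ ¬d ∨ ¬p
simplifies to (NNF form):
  True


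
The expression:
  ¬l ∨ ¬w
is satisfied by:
  {l: False, w: False}
  {w: True, l: False}
  {l: True, w: False}


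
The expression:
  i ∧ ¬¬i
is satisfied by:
  {i: True}


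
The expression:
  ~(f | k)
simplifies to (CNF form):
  ~f & ~k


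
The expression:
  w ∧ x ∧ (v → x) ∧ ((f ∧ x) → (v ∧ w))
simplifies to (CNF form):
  w ∧ x ∧ (v ∨ ¬f)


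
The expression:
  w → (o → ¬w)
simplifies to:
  ¬o ∨ ¬w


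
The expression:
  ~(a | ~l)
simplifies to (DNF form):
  l & ~a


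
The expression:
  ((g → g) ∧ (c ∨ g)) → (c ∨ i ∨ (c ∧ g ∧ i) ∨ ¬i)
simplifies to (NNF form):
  True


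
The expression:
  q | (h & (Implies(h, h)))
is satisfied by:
  {q: True, h: True}
  {q: True, h: False}
  {h: True, q: False}


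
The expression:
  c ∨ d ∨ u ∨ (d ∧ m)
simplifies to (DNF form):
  c ∨ d ∨ u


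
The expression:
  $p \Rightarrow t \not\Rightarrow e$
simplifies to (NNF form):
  $\left(t \wedge \neg e\right) \vee \neg p$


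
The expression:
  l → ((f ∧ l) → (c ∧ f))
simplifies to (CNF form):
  c ∨ ¬f ∨ ¬l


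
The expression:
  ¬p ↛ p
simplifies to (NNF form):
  True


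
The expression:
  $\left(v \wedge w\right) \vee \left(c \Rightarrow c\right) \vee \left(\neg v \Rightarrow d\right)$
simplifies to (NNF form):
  $\text{True}$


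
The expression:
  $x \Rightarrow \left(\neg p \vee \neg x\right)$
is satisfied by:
  {p: False, x: False}
  {x: True, p: False}
  {p: True, x: False}


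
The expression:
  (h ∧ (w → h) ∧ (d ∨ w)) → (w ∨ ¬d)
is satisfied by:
  {w: True, h: False, d: False}
  {h: False, d: False, w: False}
  {d: True, w: True, h: False}
  {d: True, h: False, w: False}
  {w: True, h: True, d: False}
  {h: True, w: False, d: False}
  {d: True, h: True, w: True}


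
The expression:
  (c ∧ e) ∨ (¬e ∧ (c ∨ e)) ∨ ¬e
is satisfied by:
  {c: True, e: False}
  {e: False, c: False}
  {e: True, c: True}


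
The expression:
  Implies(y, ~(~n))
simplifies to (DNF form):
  n | ~y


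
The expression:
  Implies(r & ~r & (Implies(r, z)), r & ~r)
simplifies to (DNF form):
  True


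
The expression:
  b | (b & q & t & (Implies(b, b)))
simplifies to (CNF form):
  b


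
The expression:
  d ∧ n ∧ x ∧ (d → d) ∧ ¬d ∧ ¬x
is never true.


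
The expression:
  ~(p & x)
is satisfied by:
  {p: False, x: False}
  {x: True, p: False}
  {p: True, x: False}


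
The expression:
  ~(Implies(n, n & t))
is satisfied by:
  {n: True, t: False}


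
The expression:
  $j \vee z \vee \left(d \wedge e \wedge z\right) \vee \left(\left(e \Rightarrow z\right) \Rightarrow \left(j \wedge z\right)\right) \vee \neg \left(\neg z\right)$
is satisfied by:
  {z: True, e: True, j: True}
  {z: True, e: True, j: False}
  {z: True, j: True, e: False}
  {z: True, j: False, e: False}
  {e: True, j: True, z: False}
  {e: True, j: False, z: False}
  {j: True, e: False, z: False}


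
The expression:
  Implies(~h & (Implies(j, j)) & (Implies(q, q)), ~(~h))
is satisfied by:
  {h: True}


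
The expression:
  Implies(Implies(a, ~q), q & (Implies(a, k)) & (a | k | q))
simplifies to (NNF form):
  q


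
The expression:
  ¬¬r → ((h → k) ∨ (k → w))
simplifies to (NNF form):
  True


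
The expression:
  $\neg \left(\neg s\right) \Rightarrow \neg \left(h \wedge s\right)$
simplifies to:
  $\neg h \vee \neg s$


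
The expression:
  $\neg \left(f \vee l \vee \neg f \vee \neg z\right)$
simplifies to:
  $\text{False}$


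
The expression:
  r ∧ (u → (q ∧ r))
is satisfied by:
  {r: True, q: True, u: False}
  {r: True, u: False, q: False}
  {r: True, q: True, u: True}


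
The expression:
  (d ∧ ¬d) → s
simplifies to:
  True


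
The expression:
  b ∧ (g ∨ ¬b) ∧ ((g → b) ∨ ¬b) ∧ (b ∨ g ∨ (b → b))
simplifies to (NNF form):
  b ∧ g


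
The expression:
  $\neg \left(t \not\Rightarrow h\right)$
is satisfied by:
  {h: True, t: False}
  {t: False, h: False}
  {t: True, h: True}


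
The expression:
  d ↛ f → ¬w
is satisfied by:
  {f: True, d: False, w: False}
  {f: False, d: False, w: False}
  {w: True, f: True, d: False}
  {w: True, f: False, d: False}
  {d: True, f: True, w: False}
  {d: True, f: False, w: False}
  {d: True, w: True, f: True}


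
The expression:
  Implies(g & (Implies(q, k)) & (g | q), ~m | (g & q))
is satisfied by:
  {q: True, g: False, m: False}
  {g: False, m: False, q: False}
  {q: True, m: True, g: False}
  {m: True, g: False, q: False}
  {q: True, g: True, m: False}
  {g: True, q: False, m: False}
  {q: True, m: True, g: True}


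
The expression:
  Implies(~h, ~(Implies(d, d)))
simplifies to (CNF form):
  h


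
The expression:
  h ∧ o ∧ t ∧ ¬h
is never true.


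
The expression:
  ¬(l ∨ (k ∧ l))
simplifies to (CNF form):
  ¬l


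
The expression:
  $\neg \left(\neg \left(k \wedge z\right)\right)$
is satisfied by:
  {z: True, k: True}


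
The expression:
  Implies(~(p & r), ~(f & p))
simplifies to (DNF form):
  r | ~f | ~p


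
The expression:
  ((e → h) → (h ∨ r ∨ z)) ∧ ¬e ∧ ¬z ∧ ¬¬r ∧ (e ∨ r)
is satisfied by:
  {r: True, e: False, z: False}


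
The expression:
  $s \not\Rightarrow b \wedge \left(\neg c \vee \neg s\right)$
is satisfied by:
  {s: True, b: False, c: False}


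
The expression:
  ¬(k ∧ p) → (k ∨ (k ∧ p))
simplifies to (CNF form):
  k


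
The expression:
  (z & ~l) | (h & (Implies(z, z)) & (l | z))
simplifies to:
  (h & l) | (z & ~l)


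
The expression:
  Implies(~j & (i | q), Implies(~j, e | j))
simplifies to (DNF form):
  e | j | (~i & ~q)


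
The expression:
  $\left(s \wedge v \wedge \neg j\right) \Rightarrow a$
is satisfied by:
  {j: True, a: True, s: False, v: False}
  {j: True, s: False, v: False, a: False}
  {a: True, s: False, v: False, j: False}
  {a: False, s: False, v: False, j: False}
  {j: True, v: True, a: True, s: False}
  {j: True, v: True, a: False, s: False}
  {v: True, a: True, j: False, s: False}
  {v: True, j: False, s: False, a: False}
  {a: True, j: True, s: True, v: False}
  {j: True, s: True, a: False, v: False}
  {a: True, s: True, j: False, v: False}
  {s: True, j: False, v: False, a: False}
  {j: True, v: True, s: True, a: True}
  {j: True, v: True, s: True, a: False}
  {v: True, s: True, a: True, j: False}


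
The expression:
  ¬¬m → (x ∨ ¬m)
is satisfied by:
  {x: True, m: False}
  {m: False, x: False}
  {m: True, x: True}


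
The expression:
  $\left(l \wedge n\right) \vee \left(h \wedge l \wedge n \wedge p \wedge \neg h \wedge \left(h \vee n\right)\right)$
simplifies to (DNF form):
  $l \wedge n$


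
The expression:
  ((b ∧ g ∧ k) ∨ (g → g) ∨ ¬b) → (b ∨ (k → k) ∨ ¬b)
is always true.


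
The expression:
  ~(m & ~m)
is always true.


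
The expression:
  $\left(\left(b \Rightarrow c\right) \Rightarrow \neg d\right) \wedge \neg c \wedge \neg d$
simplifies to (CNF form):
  $\neg c \wedge \neg d$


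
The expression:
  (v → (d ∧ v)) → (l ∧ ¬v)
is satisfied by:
  {l: True, d: False, v: False}
  {v: True, d: False, l: True}
  {v: True, d: False, l: False}
  {l: True, d: True, v: False}


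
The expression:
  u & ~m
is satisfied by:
  {u: True, m: False}


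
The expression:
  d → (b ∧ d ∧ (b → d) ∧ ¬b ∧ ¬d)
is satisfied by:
  {d: False}


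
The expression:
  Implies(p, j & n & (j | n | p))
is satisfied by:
  {n: True, j: True, p: False}
  {n: True, j: False, p: False}
  {j: True, n: False, p: False}
  {n: False, j: False, p: False}
  {n: True, p: True, j: True}


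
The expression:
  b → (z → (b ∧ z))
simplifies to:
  True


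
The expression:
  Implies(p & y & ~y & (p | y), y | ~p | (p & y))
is always true.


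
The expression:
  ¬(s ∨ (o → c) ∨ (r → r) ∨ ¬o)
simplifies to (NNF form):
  False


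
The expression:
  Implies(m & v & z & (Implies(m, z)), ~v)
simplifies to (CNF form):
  ~m | ~v | ~z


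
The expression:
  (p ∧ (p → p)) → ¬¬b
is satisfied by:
  {b: True, p: False}
  {p: False, b: False}
  {p: True, b: True}


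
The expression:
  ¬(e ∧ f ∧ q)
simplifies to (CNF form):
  ¬e ∨ ¬f ∨ ¬q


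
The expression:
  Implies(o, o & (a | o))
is always true.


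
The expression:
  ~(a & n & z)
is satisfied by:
  {z: False, n: False, a: False}
  {a: True, z: False, n: False}
  {n: True, z: False, a: False}
  {a: True, n: True, z: False}
  {z: True, a: False, n: False}
  {a: True, z: True, n: False}
  {n: True, z: True, a: False}


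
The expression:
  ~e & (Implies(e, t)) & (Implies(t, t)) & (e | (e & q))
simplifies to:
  False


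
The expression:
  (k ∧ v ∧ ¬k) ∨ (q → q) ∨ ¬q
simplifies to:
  True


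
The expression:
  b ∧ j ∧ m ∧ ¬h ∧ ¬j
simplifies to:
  False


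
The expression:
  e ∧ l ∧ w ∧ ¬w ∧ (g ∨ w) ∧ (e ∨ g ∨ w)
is never true.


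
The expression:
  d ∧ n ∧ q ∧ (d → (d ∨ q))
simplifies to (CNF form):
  d ∧ n ∧ q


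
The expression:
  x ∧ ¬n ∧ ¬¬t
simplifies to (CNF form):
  t ∧ x ∧ ¬n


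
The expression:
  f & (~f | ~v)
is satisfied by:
  {f: True, v: False}


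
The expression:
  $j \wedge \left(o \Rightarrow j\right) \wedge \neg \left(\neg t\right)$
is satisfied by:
  {t: True, j: True}


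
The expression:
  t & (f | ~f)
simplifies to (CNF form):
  t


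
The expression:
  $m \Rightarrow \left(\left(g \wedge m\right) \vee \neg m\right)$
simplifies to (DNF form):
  $g \vee \neg m$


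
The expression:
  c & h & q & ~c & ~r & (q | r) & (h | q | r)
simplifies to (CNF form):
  False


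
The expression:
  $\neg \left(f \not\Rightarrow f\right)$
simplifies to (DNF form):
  $\text{True}$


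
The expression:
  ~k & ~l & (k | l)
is never true.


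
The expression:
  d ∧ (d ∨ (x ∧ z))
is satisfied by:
  {d: True}


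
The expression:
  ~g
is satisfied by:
  {g: False}


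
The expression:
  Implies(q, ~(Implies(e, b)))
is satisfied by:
  {e: True, b: False, q: False}
  {b: False, q: False, e: False}
  {e: True, b: True, q: False}
  {b: True, e: False, q: False}
  {q: True, e: True, b: False}


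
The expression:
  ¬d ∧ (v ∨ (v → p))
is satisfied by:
  {d: False}


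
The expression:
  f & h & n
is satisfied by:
  {h: True, f: True, n: True}


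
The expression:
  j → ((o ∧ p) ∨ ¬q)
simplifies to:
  (o ∧ p) ∨ ¬j ∨ ¬q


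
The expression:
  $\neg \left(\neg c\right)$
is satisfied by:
  {c: True}


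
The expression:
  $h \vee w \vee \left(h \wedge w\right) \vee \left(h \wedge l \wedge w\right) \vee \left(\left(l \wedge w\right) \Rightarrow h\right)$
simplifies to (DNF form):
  $\text{True}$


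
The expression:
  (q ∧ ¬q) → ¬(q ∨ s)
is always true.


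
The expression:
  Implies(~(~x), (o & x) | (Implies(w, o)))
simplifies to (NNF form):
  o | ~w | ~x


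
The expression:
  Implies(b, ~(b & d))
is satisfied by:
  {d: False, b: False}
  {b: True, d: False}
  {d: True, b: False}


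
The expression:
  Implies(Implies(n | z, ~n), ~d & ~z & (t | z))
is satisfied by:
  {n: True, t: True, d: False, z: False}
  {n: True, t: False, d: False, z: False}
  {n: True, z: True, t: True, d: False}
  {n: True, z: True, t: False, d: False}
  {n: True, d: True, t: True, z: False}
  {n: True, d: True, t: False, z: False}
  {n: True, d: True, z: True, t: True}
  {n: True, d: True, z: True, t: False}
  {t: True, n: False, d: False, z: False}


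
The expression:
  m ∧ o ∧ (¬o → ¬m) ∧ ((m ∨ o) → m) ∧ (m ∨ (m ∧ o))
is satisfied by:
  {m: True, o: True}


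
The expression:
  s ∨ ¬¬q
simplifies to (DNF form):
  q ∨ s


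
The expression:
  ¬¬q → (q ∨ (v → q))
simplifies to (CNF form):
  True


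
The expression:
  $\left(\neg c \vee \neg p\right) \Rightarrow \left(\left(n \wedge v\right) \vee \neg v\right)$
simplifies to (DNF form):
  $n \vee \left(c \wedge p\right) \vee \neg v$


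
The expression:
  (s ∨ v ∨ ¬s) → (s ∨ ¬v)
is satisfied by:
  {s: True, v: False}
  {v: False, s: False}
  {v: True, s: True}


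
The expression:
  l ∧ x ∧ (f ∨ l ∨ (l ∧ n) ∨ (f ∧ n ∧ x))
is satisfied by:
  {x: True, l: True}


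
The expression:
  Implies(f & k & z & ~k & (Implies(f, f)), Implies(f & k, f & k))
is always true.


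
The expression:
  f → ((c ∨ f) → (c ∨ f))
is always true.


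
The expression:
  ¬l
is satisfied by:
  {l: False}


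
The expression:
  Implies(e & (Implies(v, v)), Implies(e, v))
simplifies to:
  v | ~e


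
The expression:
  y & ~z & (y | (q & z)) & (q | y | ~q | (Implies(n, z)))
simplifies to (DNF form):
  y & ~z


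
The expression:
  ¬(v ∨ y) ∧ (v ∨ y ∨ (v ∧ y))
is never true.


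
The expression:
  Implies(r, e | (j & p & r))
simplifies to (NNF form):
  e | ~r | (j & p)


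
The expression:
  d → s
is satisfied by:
  {s: True, d: False}
  {d: False, s: False}
  {d: True, s: True}


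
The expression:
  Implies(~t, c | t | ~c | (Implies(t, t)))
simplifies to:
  True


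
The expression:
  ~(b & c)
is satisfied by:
  {c: False, b: False}
  {b: True, c: False}
  {c: True, b: False}
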